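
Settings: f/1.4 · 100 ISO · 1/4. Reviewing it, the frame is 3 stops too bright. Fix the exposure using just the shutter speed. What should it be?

1/30s

Overexposed by 3 stops → need 3 stops darker.
Shutter speed: 1/4 → 1/8 → 1/15 → 1/30.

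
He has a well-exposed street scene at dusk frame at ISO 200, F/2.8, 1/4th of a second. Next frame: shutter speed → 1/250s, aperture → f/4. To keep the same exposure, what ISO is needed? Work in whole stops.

ISO 25600

Shutter speed: 1/4 → 1/8 → 1/15 → 1/30 → 1/60 → 1/125 → 1/250 — 6 stops faster (darker).
Aperture: f/2.8 → f/4 — 1 stop stopped down (darker).
Net change so far: 7 stops darker. Offset with the ISO: 200 → 400 → 800 → 1600 → 3200 → 6400 → 12800 → 25600.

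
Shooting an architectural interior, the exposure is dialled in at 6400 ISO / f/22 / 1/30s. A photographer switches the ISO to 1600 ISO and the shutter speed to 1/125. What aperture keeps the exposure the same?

f/5.6

ISO: 6400 → 3200 → 1600 — 2 stops dropped (darker).
Shutter speed: 1/30 → 1/60 → 1/125 — 2 stops shorter (darker).
Net change so far: 4 stops darker. Offset with the aperture: f/22 → f/16 → f/11 → f/8 → f/5.6.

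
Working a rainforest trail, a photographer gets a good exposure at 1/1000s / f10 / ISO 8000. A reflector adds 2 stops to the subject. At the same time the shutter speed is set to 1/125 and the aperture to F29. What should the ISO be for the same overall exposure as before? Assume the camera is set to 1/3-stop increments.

Scene light: 2 stops brighter.
Shutter speed: 1/1000 → 1/800 → 1/640 → 1/500 → 1/400 → 1/320 → 1/250 → 1/200 → 1/160 → 1/125 — 3 stops longer (brighter).
Aperture: f/10 → f/11 → f/13 → f/14 → f/16 → f/18 → f/20 → f/22 → f/25 → f/29 — 3 stops narrower (darker).
Net so far: 2 stops brighter. ISO: 8000 → 6400 → 5000 → 4000 → 3200 → 2500 → 2000.

ISO 2000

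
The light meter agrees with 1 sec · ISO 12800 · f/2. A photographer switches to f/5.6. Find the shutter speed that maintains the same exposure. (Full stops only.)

8 s

Aperture: f/2 → f/2.8 → f/4 → f/5.6 — 3 stops stopped down (darker).
Need 3 stops brighter from the shutter speed: 1 → 2 → 4 → 8.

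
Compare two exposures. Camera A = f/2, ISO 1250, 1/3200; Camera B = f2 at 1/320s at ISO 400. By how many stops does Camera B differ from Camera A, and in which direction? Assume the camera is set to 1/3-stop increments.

1 2/3 stops brighter

Aperture: unchanged.
Shutter speed: 1/3200 → 1/2500 → 1/2000 → 1/1600 → 1/1250 → 1/1000 → 1/800 → 1/640 → 1/500 → 1/400 → 1/320 — 3 1/3 stops longer (brighter).
ISO: 1250 → 1000 → 800 → 640 → 500 → 400 — 1 2/3 stops lower (darker).
Net: +3 1/3 −1 2/3 = +1 2/3 stops.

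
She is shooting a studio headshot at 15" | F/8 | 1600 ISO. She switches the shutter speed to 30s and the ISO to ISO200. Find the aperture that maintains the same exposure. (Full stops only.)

f/4

Shutter speed: 15 → 30 — 1 stop slower (brighter).
ISO: 1600 → 800 → 400 → 200 — 3 stops lower (darker).
Net change so far: 2 stops darker. Offset with the aperture: f/8 → f/5.6 → f/4.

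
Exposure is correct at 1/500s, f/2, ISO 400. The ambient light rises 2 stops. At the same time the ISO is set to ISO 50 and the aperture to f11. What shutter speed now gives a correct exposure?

Scene light: 2 stops brighter.
ISO: 400 → 200 → 100 → 50 — 3 stops lower (darker).
Aperture: f/2 → f/2.8 → f/4 → f/5.6 → f/8 → f/11 — 5 stops stopped down (darker).
Net so far: 6 stops darker. Shutter speed: 1/500 → 1/250 → 1/125 → 1/60 → 1/30 → 1/15 → 1/8.

1/8s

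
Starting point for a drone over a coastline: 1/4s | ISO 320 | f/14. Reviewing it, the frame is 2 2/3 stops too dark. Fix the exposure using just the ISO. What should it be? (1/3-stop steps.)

Underexposed by 2 2/3 stops → need 2 2/3 stops brighter.
ISO: 320 → 400 → 500 → 640 → 800 → 1000 → 1250 → 1600 → 2000.

ISO 2000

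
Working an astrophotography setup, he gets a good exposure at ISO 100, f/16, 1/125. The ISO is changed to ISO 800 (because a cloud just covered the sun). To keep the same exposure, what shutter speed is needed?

ISO: 100 → 200 → 400 → 800 — 3 stops raised (brighter).
Need 3 stops darker from the shutter speed: 1/125 → 1/250 → 1/500 → 1/1000.

1/1000s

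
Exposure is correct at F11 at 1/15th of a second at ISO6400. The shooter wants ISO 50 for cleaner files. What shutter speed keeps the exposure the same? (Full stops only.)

8 s

ISO: 6400 → 3200 → 1600 → 800 → 400 → 200 → 100 → 50 — 7 stops dropped (darker).
Need 7 stops brighter from the shutter speed: 1/15 → 1/8 → 1/4 → 1/2 → 1 → 2 → 4 → 8.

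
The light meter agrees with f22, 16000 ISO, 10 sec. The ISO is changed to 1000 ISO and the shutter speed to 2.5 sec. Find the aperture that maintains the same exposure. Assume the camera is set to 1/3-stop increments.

f/2.8

ISO: 16000 → 12800 → 10000 → 8000 → 6400 → 5000 → 4000 → 3200 → 2500 → 2000 → 1600 → 1250 → 1000 — 4 stops dropped (darker).
Shutter speed: 10 → 8 → 6 → 5 → 4 → 3.2 → 2.5 — 2 stops faster (darker).
Net change so far: 6 stops darker. Offset with the aperture: f/22 → f/20 → f/18 → f/16 → f/14 → f/13 → f/11 → f/10 → f/9 → f/8 → f/7.1 → f/6.3 → f/5.6 → f/5 → f/4.5 → f/4 → f/3.5 → f/3.2 → f/2.8.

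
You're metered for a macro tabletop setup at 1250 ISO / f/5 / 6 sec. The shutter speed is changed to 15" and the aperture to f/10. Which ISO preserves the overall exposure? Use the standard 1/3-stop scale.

Shutter speed: 6 → 8 → 10 → 13 → 15 — 1 1/3 stops slower (brighter).
Aperture: f/5 → f/5.6 → f/6.3 → f/7.1 → f/8 → f/9 → f/10 — 2 stops stopped down (darker).
Net change so far: 2/3 stop darker. Offset with the ISO: 1250 → 1600 → 2000.

ISO 2000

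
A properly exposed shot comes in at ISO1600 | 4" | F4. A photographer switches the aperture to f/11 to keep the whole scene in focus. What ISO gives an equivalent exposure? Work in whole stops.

ISO 12800

Aperture: f/4 → f/5.6 → f/8 → f/11 — 3 stops stopped down (darker).
Need 3 stops brighter from the ISO: 1600 → 3200 → 6400 → 12800.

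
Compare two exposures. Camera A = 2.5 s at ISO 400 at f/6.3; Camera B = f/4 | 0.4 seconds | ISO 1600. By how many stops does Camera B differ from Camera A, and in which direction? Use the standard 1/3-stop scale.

Aperture: f/6.3 → f/5.6 → f/5 → f/4.5 → f/4 — 1 1/3 stops larger aperture (brighter).
Shutter speed: 2.5 → 2 → 1.6 → 1.3 → 1 → 0.8 → 0.6 → 0.5 → 0.4 — 2 2/3 stops faster (darker).
ISO: 400 → 500 → 640 → 800 → 1000 → 1250 → 1600 — 2 stops higher (brighter).
Net: +1 1/3 −2 2/3 +2 = +2/3 stops.

2/3 stop brighter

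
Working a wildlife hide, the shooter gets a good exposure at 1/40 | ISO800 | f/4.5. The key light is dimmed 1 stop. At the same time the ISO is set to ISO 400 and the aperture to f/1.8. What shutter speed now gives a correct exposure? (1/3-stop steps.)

Scene light: 1 stop darker.
ISO: 800 → 640 → 500 → 400 — 1 stop lower (darker).
Aperture: f/4.5 → f/4 → f/3.5 → f/3.2 → f/2.8 → f/2.5 → f/2.2 → f/2 → f/1.8 — 2 2/3 stops wider (brighter).
Net so far: 2/3 stop brighter. Shutter speed: 1/40 → 1/50 → 1/60.

1/60s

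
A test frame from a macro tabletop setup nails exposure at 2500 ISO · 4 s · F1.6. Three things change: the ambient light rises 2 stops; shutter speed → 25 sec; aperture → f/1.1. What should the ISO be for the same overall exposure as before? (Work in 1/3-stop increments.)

Scene light: 2 stops brighter.
Shutter speed: 4 → 5 → 6 → 8 → 10 → 13 → 15 → 20 → 25 — 2 2/3 stops longer (brighter).
Aperture: f/1.6 → f/1.4 → f/1.2 → f/1.1 — 1 stop larger aperture (brighter).
Net so far: 5 2/3 stops brighter. ISO: 2500 → 2000 → 1600 → 1250 → 1000 → 800 → 640 → 500 → 400 → 320 → 250 → 200 → 160 → 125 → 100 → 80 → 64 → 50.

ISO 50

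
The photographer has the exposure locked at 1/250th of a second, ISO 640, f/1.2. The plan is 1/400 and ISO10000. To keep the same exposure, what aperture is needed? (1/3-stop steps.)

Shutter speed: 1/250 → 1/320 → 1/400 — 2/3 stop faster (darker).
ISO: 640 → 800 → 1000 → 1250 → 1600 → 2000 → 2500 → 3200 → 4000 → 5000 → 6400 → 8000 → 10000 — 4 stops raised (brighter).
Net change so far: 3 1/3 stops brighter. Offset with the aperture: f/1.2 → f/1.4 → f/1.6 → f/1.8 → f/2 → f/2.2 → f/2.5 → f/2.8 → f/3.2 → f/3.5 → f/4.

f/4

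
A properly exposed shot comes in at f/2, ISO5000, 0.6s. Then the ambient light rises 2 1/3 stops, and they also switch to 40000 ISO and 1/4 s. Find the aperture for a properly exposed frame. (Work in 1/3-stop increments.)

f/8

Scene light: 2 1/3 stops brighter.
ISO: 5000 → 6400 → 8000 → 10000 → 12800 → 16000 → 20000 → 25600 → 32000 → 40000 — 3 stops raised (brighter).
Shutter speed: 0.6 → 0.5 → 0.4 → 0.3 → 1/4 — 1 1/3 stops shorter (darker).
Net so far: 4 stops brighter. Aperture: f/2 → f/2.2 → f/2.5 → f/2.8 → f/3.2 → f/3.5 → f/4 → f/4.5 → f/5 → f/5.6 → f/6.3 → f/7.1 → f/8.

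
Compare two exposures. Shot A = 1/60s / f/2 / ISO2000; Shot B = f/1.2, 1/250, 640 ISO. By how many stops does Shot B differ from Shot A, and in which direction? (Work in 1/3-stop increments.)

2 1/3 stops darker

Aperture: f/2 → f/1.8 → f/1.6 → f/1.4 → f/1.2 — 1 1/3 stops wider (brighter).
Shutter speed: 1/60 → 1/80 → 1/100 → 1/125 → 1/160 → 1/200 → 1/250 — 2 stops faster (darker).
ISO: 2000 → 1600 → 1250 → 1000 → 800 → 640 — 1 2/3 stops lower (darker).
Net: +1 1/3 −2 −1 2/3 = −2 1/3 stops.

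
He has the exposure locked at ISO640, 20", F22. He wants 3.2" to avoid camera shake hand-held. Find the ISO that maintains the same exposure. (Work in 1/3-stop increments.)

Shutter speed: 20 → 15 → 13 → 10 → 8 → 6 → 5 → 4 → 3.2 — 2 2/3 stops shorter (darker).
Need 2 2/3 stops brighter from the ISO: 640 → 800 → 1000 → 1250 → 1600 → 2000 → 2500 → 3200 → 4000.

ISO 4000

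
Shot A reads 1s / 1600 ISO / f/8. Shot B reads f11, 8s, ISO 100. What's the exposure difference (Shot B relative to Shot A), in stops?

2 stops darker

Aperture: f/8 → f/11 — 1 stop stopped down (darker).
Shutter speed: 1 → 2 → 4 → 8 — 3 stops slower (brighter).
ISO: 1600 → 800 → 400 → 200 → 100 — 4 stops dropped (darker).
Net: −1 +3 −4 = −2 stops.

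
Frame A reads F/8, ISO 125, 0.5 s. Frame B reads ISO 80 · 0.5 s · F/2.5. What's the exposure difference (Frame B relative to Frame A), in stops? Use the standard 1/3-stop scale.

Aperture: f/8 → f/7.1 → f/6.3 → f/5.6 → f/5 → f/4.5 → f/4 → f/3.5 → f/3.2 → f/2.8 → f/2.5 — 3 1/3 stops opened up (brighter).
Shutter speed: unchanged.
ISO: 125 → 100 → 80 — 2/3 stop dropped (darker).
Net: +3 1/3 −2/3 = +2 2/3 stops.

2 2/3 stops brighter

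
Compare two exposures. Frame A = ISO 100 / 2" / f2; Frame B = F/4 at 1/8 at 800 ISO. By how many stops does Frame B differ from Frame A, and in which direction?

3 stops darker

Aperture: f/2 → f/2.8 → f/4 — 2 stops narrower (darker).
Shutter speed: 2 → 1 → 1/2 → 1/4 → 1/8 — 4 stops shorter (darker).
ISO: 100 → 200 → 400 → 800 — 3 stops raised (brighter).
Net: −2 −4 +3 = −3 stops.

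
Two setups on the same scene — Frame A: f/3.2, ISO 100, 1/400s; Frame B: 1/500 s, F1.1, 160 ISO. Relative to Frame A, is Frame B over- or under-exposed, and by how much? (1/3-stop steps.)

3 1/3 stops brighter

Aperture: f/3.2 → f/2.8 → f/2.5 → f/2.2 → f/2 → f/1.8 → f/1.6 → f/1.4 → f/1.2 → f/1.1 — 3 stops larger aperture (brighter).
Shutter speed: 1/400 → 1/500 — 1/3 stop faster (darker).
ISO: 100 → 125 → 160 — 2/3 stop raised (brighter).
Net: +3 −1/3 +2/3 = +3 1/3 stops.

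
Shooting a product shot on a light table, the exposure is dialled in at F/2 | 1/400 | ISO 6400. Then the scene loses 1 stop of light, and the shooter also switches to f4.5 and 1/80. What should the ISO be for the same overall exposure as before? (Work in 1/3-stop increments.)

Scene light: 1 stop darker.
Aperture: f/2 → f/2.2 → f/2.5 → f/2.8 → f/3.2 → f/3.5 → f/4 → f/4.5 — 2 1/3 stops smaller aperture (darker).
Shutter speed: 1/400 → 1/320 → 1/250 → 1/200 → 1/160 → 1/125 → 1/100 → 1/80 — 2 1/3 stops slower (brighter).
Net so far: 1 stop darker. ISO: 6400 → 8000 → 10000 → 12800.

ISO 12800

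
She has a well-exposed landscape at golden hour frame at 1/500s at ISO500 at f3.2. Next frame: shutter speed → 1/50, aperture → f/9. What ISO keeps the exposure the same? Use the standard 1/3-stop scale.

Shutter speed: 1/500 → 1/400 → 1/320 → 1/250 → 1/200 → 1/160 → 1/125 → 1/100 → 1/80 → 1/60 → 1/50 — 3 1/3 stops slower (brighter).
Aperture: f/3.2 → f/3.5 → f/4 → f/4.5 → f/5 → f/5.6 → f/6.3 → f/7.1 → f/8 → f/9 — 3 stops stopped down (darker).
Net change so far: 1/3 stop brighter. Offset with the ISO: 500 → 400.

ISO 400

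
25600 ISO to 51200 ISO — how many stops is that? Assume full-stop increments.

1 stop

25600 → 51200 — count the steps: 1 stop.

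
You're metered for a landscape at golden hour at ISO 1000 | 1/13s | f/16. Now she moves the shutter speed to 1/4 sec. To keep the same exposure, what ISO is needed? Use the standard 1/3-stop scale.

ISO 320

Shutter speed: 1/13 → 1/10 → 1/8 → 1/6 → 1/5 → 1/4 — 1 2/3 stops longer (brighter).
Need 1 2/3 stops darker from the ISO: 1000 → 800 → 640 → 500 → 400 → 320.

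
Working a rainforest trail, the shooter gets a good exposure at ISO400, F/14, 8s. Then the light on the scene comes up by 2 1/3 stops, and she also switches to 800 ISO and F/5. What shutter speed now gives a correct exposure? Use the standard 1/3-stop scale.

Scene light: 2 1/3 stops brighter.
ISO: 400 → 500 → 640 → 800 — 1 stop higher (brighter).
Aperture: f/14 → f/13 → f/11 → f/10 → f/9 → f/8 → f/7.1 → f/6.3 → f/5.6 → f/5 — 3 stops wider (brighter).
Net so far: 6 1/3 stops brighter. Shutter speed: 8 → 6 → 5 → 4 → 3.2 → 2.5 → 2 → 1.6 → 1.3 → 1 → 0.8 → 0.6 → 0.5 → 0.4 → 0.3 → 1/4 → 1/5 → 1/6 → 1/8 → 1/10.

1/10s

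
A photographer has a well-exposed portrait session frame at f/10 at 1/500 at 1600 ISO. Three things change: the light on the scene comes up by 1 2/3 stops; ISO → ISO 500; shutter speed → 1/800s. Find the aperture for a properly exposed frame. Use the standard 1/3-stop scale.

Scene light: 1 2/3 stops brighter.
ISO: 1600 → 1250 → 1000 → 800 → 640 → 500 — 1 2/3 stops lower (darker).
Shutter speed: 1/500 → 1/640 → 1/800 — 2/3 stop faster (darker).
Net so far: 2/3 stop darker. Aperture: f/10 → f/9 → f/8.

f/8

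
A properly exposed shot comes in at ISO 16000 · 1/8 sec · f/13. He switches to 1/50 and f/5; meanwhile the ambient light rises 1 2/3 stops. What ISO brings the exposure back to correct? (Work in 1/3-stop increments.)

ISO 5000

Scene light: 1 2/3 stops brighter.
Shutter speed: 1/8 → 1/10 → 1/13 → 1/15 → 1/20 → 1/25 → 1/30 → 1/40 → 1/50 — 2 2/3 stops shorter (darker).
Aperture: f/13 → f/11 → f/10 → f/9 → f/8 → f/7.1 → f/6.3 → f/5.6 → f/5 — 2 2/3 stops wider (brighter).
Net so far: 1 2/3 stops brighter. ISO: 16000 → 12800 → 10000 → 8000 → 6400 → 5000.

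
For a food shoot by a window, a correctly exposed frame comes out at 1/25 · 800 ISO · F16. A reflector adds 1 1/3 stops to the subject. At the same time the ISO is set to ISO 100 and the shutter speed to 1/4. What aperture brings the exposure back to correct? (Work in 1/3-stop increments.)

f/22

Scene light: 1 1/3 stops brighter.
ISO: 800 → 640 → 500 → 400 → 320 → 250 → 200 → 160 → 125 → 100 — 3 stops dropped (darker).
Shutter speed: 1/25 → 1/20 → 1/15 → 1/13 → 1/10 → 1/8 → 1/6 → 1/5 → 1/4 — 2 2/3 stops slower (brighter).
Net so far: 1 stop brighter. Aperture: f/16 → f/18 → f/20 → f/22.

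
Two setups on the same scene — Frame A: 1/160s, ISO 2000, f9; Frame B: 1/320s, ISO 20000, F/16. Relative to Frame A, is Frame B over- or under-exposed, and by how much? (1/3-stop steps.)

Aperture: f/9 → f/10 → f/11 → f/13 → f/14 → f/16 — 1 2/3 stops smaller aperture (darker).
Shutter speed: 1/160 → 1/200 → 1/250 → 1/320 — 1 stop shorter (darker).
ISO: 2000 → 2500 → 3200 → 4000 → 5000 → 6400 → 8000 → 10000 → 12800 → 16000 → 20000 — 3 1/3 stops raised (brighter).
Net: −1 2/3 −1 +3 1/3 = +2/3 stops.

2/3 stop brighter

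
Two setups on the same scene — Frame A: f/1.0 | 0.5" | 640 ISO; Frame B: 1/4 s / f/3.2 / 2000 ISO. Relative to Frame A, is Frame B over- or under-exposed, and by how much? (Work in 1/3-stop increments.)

2 2/3 stops darker

Aperture: f/1.0 → f/1.1 → f/1.2 → f/1.4 → f/1.6 → f/1.8 → f/2 → f/2.2 → f/2.5 → f/2.8 → f/3.2 — 3 1/3 stops stopped down (darker).
Shutter speed: 0.5 → 0.4 → 0.3 → 1/4 — 1 stop shorter (darker).
ISO: 640 → 800 → 1000 → 1250 → 1600 → 2000 — 1 2/3 stops raised (brighter).
Net: −3 1/3 −1 +1 2/3 = −2 2/3 stops.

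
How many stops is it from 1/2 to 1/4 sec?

1/2 → 1/4 — count the steps: 1 stop.

1 stop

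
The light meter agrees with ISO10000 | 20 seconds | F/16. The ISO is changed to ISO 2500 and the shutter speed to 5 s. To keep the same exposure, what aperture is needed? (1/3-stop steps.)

f/4

ISO: 10000 → 8000 → 6400 → 5000 → 4000 → 3200 → 2500 — 2 stops lower (darker).
Shutter speed: 20 → 15 → 13 → 10 → 8 → 6 → 5 — 2 stops faster (darker).
Net change so far: 4 stops darker. Offset with the aperture: f/16 → f/14 → f/13 → f/11 → f/10 → f/9 → f/8 → f/7.1 → f/6.3 → f/5.6 → f/5 → f/4.5 → f/4.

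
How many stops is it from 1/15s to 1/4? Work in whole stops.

2 stops

1/15 → 1/8 → 1/4 — count the steps: 2 stops.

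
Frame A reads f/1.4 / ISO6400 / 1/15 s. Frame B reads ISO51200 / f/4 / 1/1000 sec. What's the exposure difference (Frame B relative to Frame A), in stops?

6 stops darker

Aperture: f/1.4 → f/2 → f/2.8 → f/4 — 3 stops smaller aperture (darker).
Shutter speed: 1/15 → 1/30 → 1/60 → 1/125 → 1/250 → 1/500 → 1/1000 — 6 stops shorter (darker).
ISO: 6400 → 12800 → 25600 → 51200 — 3 stops raised (brighter).
Net: −3 −6 +3 = −6 stops.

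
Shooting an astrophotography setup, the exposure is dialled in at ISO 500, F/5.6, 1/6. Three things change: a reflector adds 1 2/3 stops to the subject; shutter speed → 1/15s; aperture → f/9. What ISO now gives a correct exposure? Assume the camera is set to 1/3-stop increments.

ISO 1000

Scene light: 1 2/3 stops brighter.
Shutter speed: 1/6 → 1/8 → 1/10 → 1/13 → 1/15 — 1 1/3 stops faster (darker).
Aperture: f/5.6 → f/6.3 → f/7.1 → f/8 → f/9 — 1 1/3 stops smaller aperture (darker).
Net so far: 1 stop darker. ISO: 500 → 640 → 800 → 1000.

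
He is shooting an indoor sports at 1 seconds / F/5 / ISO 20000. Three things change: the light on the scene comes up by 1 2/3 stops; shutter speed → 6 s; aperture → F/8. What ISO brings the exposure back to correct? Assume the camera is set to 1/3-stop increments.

ISO 2500

Scene light: 1 2/3 stops brighter.
Shutter speed: 1 → 1.3 → 1.6 → 2 → 2.5 → 3.2 → 4 → 5 → 6 — 2 2/3 stops longer (brighter).
Aperture: f/5 → f/5.6 → f/6.3 → f/7.1 → f/8 — 1 1/3 stops stopped down (darker).
Net so far: 3 stops brighter. ISO: 20000 → 16000 → 12800 → 10000 → 8000 → 6400 → 5000 → 4000 → 3200 → 2500.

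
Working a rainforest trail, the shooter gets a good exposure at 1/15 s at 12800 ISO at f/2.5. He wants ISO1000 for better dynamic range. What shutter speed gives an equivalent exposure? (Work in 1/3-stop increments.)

0.8 s

ISO: 12800 → 10000 → 8000 → 6400 → 5000 → 4000 → 3200 → 2500 → 2000 → 1600 → 1250 → 1000 — 3 2/3 stops dropped (darker).
Need 3 2/3 stops brighter from the shutter speed: 1/15 → 1/13 → 1/10 → 1/8 → 1/6 → 1/5 → 1/4 → 0.3 → 0.4 → 0.5 → 0.6 → 0.8.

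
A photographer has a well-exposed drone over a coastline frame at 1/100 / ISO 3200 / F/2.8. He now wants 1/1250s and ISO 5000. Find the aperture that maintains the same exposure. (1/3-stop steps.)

Shutter speed: 1/100 → 1/125 → 1/160 → 1/200 → 1/250 → 1/320 → 1/400 → 1/500 → 1/640 → 1/800 → 1/1000 → 1/1250 — 3 2/3 stops faster (darker).
ISO: 3200 → 4000 → 5000 — 2/3 stop higher (brighter).
Net change so far: 3 stops darker. Offset with the aperture: f/2.8 → f/2.5 → f/2.2 → f/2 → f/1.8 → f/1.6 → f/1.4 → f/1.2 → f/1.1 → f/1.0.

f/1.0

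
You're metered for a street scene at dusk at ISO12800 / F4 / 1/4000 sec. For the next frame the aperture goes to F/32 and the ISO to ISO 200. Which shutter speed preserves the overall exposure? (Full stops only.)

1 s

Aperture: f/4 → f/5.6 → f/8 → f/11 → f/16 → f/22 → f/32 — 6 stops stopped down (darker).
ISO: 12800 → 6400 → 3200 → 1600 → 800 → 400 → 200 — 6 stops lower (darker).
Net change so far: 12 stops darker. Offset with the shutter speed: 1/4000 → 1/2000 → 1/1000 → 1/500 → 1/250 → 1/125 → 1/60 → 1/30 → 1/15 → 1/8 → 1/4 → 1/2 → 1.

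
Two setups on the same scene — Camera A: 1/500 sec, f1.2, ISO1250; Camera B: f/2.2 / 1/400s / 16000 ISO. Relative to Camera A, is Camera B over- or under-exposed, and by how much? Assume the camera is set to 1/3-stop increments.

2 1/3 stops brighter

Aperture: f/1.2 → f/1.4 → f/1.6 → f/1.8 → f/2 → f/2.2 — 1 2/3 stops stopped down (darker).
Shutter speed: 1/500 → 1/400 — 1/3 stop longer (brighter).
ISO: 1250 → 1600 → 2000 → 2500 → 3200 → 4000 → 5000 → 6400 → 8000 → 10000 → 12800 → 16000 — 3 2/3 stops raised (brighter).
Net: −1 2/3 +1/3 +3 2/3 = +2 1/3 stops.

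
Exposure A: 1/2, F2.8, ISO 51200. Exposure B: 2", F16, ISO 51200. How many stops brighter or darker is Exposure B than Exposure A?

3 stops darker

Aperture: f/2.8 → f/4 → f/5.6 → f/8 → f/11 → f/16 — 5 stops narrower (darker).
Shutter speed: 1/2 → 1 → 2 — 2 stops slower (brighter).
ISO: unchanged.
Net: −5 +2 = −3 stops.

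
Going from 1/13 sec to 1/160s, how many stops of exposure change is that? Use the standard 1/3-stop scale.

1/13 → 1/15 → 1/20 → 1/25 → 1/30 → 1/40 → 1/50 → 1/60 → 1/80 → 1/100 → 1/125 → 1/160 — count the steps: 11 third-stops = 3 2/3 stops.

3 2/3 stops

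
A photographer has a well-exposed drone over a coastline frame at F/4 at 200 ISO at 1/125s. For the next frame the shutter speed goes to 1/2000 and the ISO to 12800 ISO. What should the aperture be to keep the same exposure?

f/8

Shutter speed: 1/125 → 1/250 → 1/500 → 1/1000 → 1/2000 — 4 stops shorter (darker).
ISO: 200 → 400 → 800 → 1600 → 3200 → 6400 → 12800 — 6 stops raised (brighter).
Net change so far: 2 stops brighter. Offset with the aperture: f/4 → f/5.6 → f/8.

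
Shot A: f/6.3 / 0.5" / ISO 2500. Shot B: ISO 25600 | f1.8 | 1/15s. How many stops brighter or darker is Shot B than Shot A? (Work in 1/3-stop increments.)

Aperture: f/6.3 → f/5.6 → f/5 → f/4.5 → f/4 → f/3.5 → f/3.2 → f/2.8 → f/2.5 → f/2.2 → f/2 → f/1.8 — 3 2/3 stops opened up (brighter).
Shutter speed: 0.5 → 0.4 → 0.3 → 1/4 → 1/5 → 1/6 → 1/8 → 1/10 → 1/13 → 1/15 — 3 stops faster (darker).
ISO: 2500 → 3200 → 4000 → 5000 → 6400 → 8000 → 10000 → 12800 → 16000 → 20000 → 25600 — 3 1/3 stops raised (brighter).
Net: +3 2/3 −3 +3 1/3 = +4 stops.

4 stops brighter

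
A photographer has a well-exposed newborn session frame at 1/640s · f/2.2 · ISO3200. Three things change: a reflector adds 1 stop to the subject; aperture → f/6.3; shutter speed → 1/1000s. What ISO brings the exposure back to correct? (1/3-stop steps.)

ISO 20000

Scene light: 1 stop brighter.
Aperture: f/2.2 → f/2.5 → f/2.8 → f/3.2 → f/3.5 → f/4 → f/4.5 → f/5 → f/5.6 → f/6.3 — 3 stops smaller aperture (darker).
Shutter speed: 1/640 → 1/800 → 1/1000 — 2/3 stop shorter (darker).
Net so far: 2 2/3 stops darker. ISO: 3200 → 4000 → 5000 → 6400 → 8000 → 10000 → 12800 → 16000 → 20000.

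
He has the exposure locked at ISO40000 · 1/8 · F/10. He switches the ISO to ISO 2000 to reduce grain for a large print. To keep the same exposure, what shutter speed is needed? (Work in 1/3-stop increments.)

ISO: 40000 → 32000 → 25600 → 20000 → 16000 → 12800 → 10000 → 8000 → 6400 → 5000 → 4000 → 3200 → 2500 → 2000 — 4 1/3 stops dropped (darker).
Need 4 1/3 stops brighter from the shutter speed: 1/8 → 1/6 → 1/5 → 1/4 → 0.3 → 0.4 → 0.5 → 0.6 → 0.8 → 1 → 1.3 → 1.6 → 2 → 2.5.

2.5 s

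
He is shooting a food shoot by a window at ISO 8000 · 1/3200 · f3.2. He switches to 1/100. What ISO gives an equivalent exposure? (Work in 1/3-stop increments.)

Shutter speed: 1/3200 → 1/2500 → 1/2000 → 1/1600 → 1/1250 → 1/1000 → 1/800 → 1/640 → 1/500 → 1/400 → 1/320 → 1/250 → 1/200 → 1/160 → 1/125 → 1/100 — 5 stops slower (brighter).
Need 5 stops darker from the ISO: 8000 → 6400 → 5000 → 4000 → 3200 → 2500 → 2000 → 1600 → 1250 → 1000 → 800 → 640 → 500 → 400 → 320 → 250.

ISO 250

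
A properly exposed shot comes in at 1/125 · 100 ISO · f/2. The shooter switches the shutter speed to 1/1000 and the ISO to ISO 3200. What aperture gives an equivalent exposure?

f/4

Shutter speed: 1/125 → 1/250 → 1/500 → 1/1000 — 3 stops shorter (darker).
ISO: 100 → 200 → 400 → 800 → 1600 → 3200 — 5 stops higher (brighter).
Net change so far: 2 stops brighter. Offset with the aperture: f/2 → f/2.8 → f/4.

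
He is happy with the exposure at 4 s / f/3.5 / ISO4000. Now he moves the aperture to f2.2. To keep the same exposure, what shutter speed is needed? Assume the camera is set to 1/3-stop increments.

1.6 s

Aperture: f/3.5 → f/3.2 → f/2.8 → f/2.5 → f/2.2 — 1 1/3 stops opened up (brighter).
Need 1 1/3 stops darker from the shutter speed: 4 → 3.2 → 2.5 → 2 → 1.6.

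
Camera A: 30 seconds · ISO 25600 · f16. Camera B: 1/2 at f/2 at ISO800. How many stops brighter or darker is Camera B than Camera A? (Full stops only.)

5 stops darker

Aperture: f/16 → f/11 → f/8 → f/5.6 → f/4 → f/2.8 → f/2 — 6 stops wider (brighter).
Shutter speed: 30 → 15 → 8 → 4 → 2 → 1 → 1/2 — 6 stops faster (darker).
ISO: 25600 → 12800 → 6400 → 3200 → 1600 → 800 — 5 stops dropped (darker).
Net: +6 −6 −5 = −5 stops.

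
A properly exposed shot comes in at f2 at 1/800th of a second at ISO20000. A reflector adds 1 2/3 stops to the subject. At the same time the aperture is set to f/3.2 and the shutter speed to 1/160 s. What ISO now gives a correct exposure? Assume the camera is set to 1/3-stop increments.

ISO 3200

Scene light: 1 2/3 stops brighter.
Aperture: f/2 → f/2.2 → f/2.5 → f/2.8 → f/3.2 — 1 1/3 stops stopped down (darker).
Shutter speed: 1/800 → 1/640 → 1/500 → 1/400 → 1/320 → 1/250 → 1/200 → 1/160 — 2 1/3 stops slower (brighter).
Net so far: 2 2/3 stops brighter. ISO: 20000 → 16000 → 12800 → 10000 → 8000 → 6400 → 5000 → 4000 → 3200.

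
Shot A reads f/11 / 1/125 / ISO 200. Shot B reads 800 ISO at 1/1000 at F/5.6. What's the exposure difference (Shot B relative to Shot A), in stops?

1 stop brighter

Aperture: f/11 → f/8 → f/5.6 — 2 stops opened up (brighter).
Shutter speed: 1/125 → 1/250 → 1/500 → 1/1000 — 3 stops shorter (darker).
ISO: 200 → 400 → 800 — 2 stops raised (brighter).
Net: +2 −3 +2 = +1 stop.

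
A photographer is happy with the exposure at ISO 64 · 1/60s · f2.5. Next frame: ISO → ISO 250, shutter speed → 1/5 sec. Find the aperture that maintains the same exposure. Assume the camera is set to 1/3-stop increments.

f/18

ISO: 64 → 80 → 100 → 125 → 160 → 200 → 250 — 2 stops higher (brighter).
Shutter speed: 1/60 → 1/50 → 1/40 → 1/30 → 1/25 → 1/20 → 1/15 → 1/13 → 1/10 → 1/8 → 1/6 → 1/5 — 3 2/3 stops longer (brighter).
Net change so far: 5 2/3 stops brighter. Offset with the aperture: f/2.5 → f/2.8 → f/3.2 → f/3.5 → f/4 → f/4.5 → f/5 → f/5.6 → f/6.3 → f/7.1 → f/8 → f/9 → f/10 → f/11 → f/13 → f/14 → f/16 → f/18.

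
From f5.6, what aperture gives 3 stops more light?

Aperture: f/5.6 → f/4 → f/2.8 → f/2 — 3 stops larger aperture (brighter).

f/2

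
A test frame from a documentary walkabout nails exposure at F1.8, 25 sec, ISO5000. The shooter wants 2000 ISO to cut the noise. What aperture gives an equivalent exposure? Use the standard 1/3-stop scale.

f/1.1

ISO: 5000 → 4000 → 3200 → 2500 → 2000 — 1 1/3 stops lower (darker).
Need 1 1/3 stops brighter from the aperture: f/1.8 → f/1.6 → f/1.4 → f/1.2 → f/1.1.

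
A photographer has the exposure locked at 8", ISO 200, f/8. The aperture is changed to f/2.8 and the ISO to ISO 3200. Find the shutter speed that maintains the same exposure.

Aperture: f/8 → f/5.6 → f/4 → f/2.8 — 3 stops opened up (brighter).
ISO: 200 → 400 → 800 → 1600 → 3200 — 4 stops raised (brighter).
Net change so far: 7 stops brighter. Offset with the shutter speed: 8 → 4 → 2 → 1 → 1/2 → 1/4 → 1/8 → 1/15.

1/15s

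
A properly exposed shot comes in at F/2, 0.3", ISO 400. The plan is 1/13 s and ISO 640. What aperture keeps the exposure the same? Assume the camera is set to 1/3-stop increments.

Shutter speed: 0.3 → 1/4 → 1/5 → 1/6 → 1/8 → 1/10 → 1/13 — 2 stops faster (darker).
ISO: 400 → 500 → 640 — 2/3 stop higher (brighter).
Net change so far: 1 1/3 stops darker. Offset with the aperture: f/2 → f/1.8 → f/1.6 → f/1.4 → f/1.2.

f/1.2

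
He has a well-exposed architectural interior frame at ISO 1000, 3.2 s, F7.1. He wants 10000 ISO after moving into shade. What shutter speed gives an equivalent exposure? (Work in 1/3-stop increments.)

0.3 s

ISO: 1000 → 1250 → 1600 → 2000 → 2500 → 3200 → 4000 → 5000 → 6400 → 8000 → 10000 — 3 1/3 stops raised (brighter).
Need 3 1/3 stops darker from the shutter speed: 3.2 → 2.5 → 2 → 1.6 → 1.3 → 1 → 0.8 → 0.6 → 0.5 → 0.4 → 0.3.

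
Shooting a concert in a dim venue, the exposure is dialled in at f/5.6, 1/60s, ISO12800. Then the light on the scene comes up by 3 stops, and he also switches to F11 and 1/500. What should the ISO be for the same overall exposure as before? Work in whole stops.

ISO 51200

Scene light: 3 stops brighter.
Aperture: f/5.6 → f/8 → f/11 — 2 stops narrower (darker).
Shutter speed: 1/60 → 1/125 → 1/250 → 1/500 — 3 stops shorter (darker).
Net so far: 2 stops darker. ISO: 12800 → 25600 → 51200.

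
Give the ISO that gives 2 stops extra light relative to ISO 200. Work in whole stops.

ISO: 200 → 400 → 800 — 2 stops raised (brighter).

ISO 800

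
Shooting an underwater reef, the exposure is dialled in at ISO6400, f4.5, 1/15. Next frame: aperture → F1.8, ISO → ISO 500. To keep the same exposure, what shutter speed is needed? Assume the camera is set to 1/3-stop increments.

1/8s

Aperture: f/4.5 → f/4 → f/3.5 → f/3.2 → f/2.8 → f/2.5 → f/2.2 → f/2 → f/1.8 — 2 2/3 stops larger aperture (brighter).
ISO: 6400 → 5000 → 4000 → 3200 → 2500 → 2000 → 1600 → 1250 → 1000 → 800 → 640 → 500 — 3 2/3 stops lower (darker).
Net change so far: 1 stop darker. Offset with the shutter speed: 1/15 → 1/13 → 1/10 → 1/8.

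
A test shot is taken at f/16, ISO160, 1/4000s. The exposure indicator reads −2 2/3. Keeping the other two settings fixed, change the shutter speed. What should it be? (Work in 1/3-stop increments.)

1/640s

Underexposed by 2 2/3 stops → need 2 2/3 stops brighter.
Shutter speed: 1/4000 → 1/3200 → 1/2500 → 1/2000 → 1/1600 → 1/1250 → 1/1000 → 1/800 → 1/640.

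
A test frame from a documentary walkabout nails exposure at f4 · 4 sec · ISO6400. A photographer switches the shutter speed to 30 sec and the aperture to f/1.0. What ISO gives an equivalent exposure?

Shutter speed: 4 → 8 → 15 → 30 — 3 stops longer (brighter).
Aperture: f/4 → f/2.8 → f/2 → f/1.4 → f/1.0 — 4 stops wider (brighter).
Net change so far: 7 stops brighter. Offset with the ISO: 6400 → 3200 → 1600 → 800 → 400 → 200 → 100 → 50.

ISO 50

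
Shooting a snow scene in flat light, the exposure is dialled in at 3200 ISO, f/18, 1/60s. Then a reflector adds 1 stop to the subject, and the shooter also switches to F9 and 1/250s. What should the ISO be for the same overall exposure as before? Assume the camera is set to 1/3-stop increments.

Scene light: 1 stop brighter.
Aperture: f/18 → f/16 → f/14 → f/13 → f/11 → f/10 → f/9 — 2 stops larger aperture (brighter).
Shutter speed: 1/60 → 1/80 → 1/100 → 1/125 → 1/160 → 1/200 → 1/250 — 2 stops faster (darker).
Net so far: 1 stop brighter. ISO: 3200 → 2500 → 2000 → 1600.

ISO 1600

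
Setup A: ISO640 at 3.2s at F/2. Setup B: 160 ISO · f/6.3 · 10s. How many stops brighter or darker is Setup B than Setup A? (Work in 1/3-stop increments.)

3 2/3 stops darker

Aperture: f/2 → f/2.2 → f/2.5 → f/2.8 → f/3.2 → f/3.5 → f/4 → f/4.5 → f/5 → f/5.6 → f/6.3 — 3 1/3 stops stopped down (darker).
Shutter speed: 3.2 → 4 → 5 → 6 → 8 → 10 — 1 2/3 stops slower (brighter).
ISO: 640 → 500 → 400 → 320 → 250 → 200 → 160 — 2 stops dropped (darker).
Net: −3 1/3 +1 2/3 −2 = −3 2/3 stops.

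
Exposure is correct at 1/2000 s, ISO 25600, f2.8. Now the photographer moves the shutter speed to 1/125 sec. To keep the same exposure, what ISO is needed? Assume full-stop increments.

ISO 1600

Shutter speed: 1/2000 → 1/1000 → 1/500 → 1/250 → 1/125 — 4 stops slower (brighter).
Need 4 stops darker from the ISO: 25600 → 12800 → 6400 → 3200 → 1600.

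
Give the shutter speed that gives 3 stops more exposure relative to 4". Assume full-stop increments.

Shutter speed: 4 → 8 → 15 → 30 — 3 stops longer (brighter).

30 s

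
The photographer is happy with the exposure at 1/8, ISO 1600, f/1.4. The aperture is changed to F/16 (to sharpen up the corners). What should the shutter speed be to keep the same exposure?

Aperture: f/1.4 → f/2 → f/2.8 → f/4 → f/5.6 → f/8 → f/11 → f/16 — 7 stops stopped down (darker).
Need 7 stops brighter from the shutter speed: 1/8 → 1/4 → 1/2 → 1 → 2 → 4 → 8 → 15.

15 s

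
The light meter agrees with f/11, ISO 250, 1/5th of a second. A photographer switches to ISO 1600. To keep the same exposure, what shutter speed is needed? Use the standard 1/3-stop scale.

ISO: 250 → 320 → 400 → 500 → 640 → 800 → 1000 → 1250 → 1600 — 2 2/3 stops raised (brighter).
Need 2 2/3 stops darker from the shutter speed: 1/5 → 1/6 → 1/8 → 1/10 → 1/13 → 1/15 → 1/20 → 1/25 → 1/30.

1/30s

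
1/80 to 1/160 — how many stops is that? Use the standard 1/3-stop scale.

1/80 → 1/100 → 1/125 → 1/160 — count the steps: 3 third-stops = 1 stop.

1 stop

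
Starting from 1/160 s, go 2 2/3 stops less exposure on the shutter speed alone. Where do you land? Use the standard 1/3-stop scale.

Shutter speed: 1/160 → 1/200 → 1/250 → 1/320 → 1/400 → 1/500 → 1/640 → 1/800 → 1/1000 — 2 2/3 stops faster (darker).

1/1000s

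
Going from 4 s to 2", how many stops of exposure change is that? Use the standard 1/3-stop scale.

1 stop

4 → 3.2 → 2.5 → 2 — count the steps: 3 third-stops = 1 stop.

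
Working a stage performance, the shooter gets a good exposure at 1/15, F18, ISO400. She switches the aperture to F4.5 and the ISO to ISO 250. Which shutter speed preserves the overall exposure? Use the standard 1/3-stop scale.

1/160s

Aperture: f/18 → f/16 → f/14 → f/13 → f/11 → f/10 → f/9 → f/8 → f/7.1 → f/6.3 → f/5.6 → f/5 → f/4.5 — 4 stops wider (brighter).
ISO: 400 → 320 → 250 — 2/3 stop lower (darker).
Net change so far: 3 1/3 stops brighter. Offset with the shutter speed: 1/15 → 1/20 → 1/25 → 1/30 → 1/40 → 1/50 → 1/60 → 1/80 → 1/100 → 1/125 → 1/160.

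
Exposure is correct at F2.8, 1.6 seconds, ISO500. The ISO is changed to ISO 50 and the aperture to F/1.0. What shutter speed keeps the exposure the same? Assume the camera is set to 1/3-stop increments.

2 s

ISO: 500 → 400 → 320 → 250 → 200 → 160 → 125 → 100 → 80 → 64 → 50 — 3 1/3 stops dropped (darker).
Aperture: f/2.8 → f/2.5 → f/2.2 → f/2 → f/1.8 → f/1.6 → f/1.4 → f/1.2 → f/1.1 → f/1.0 — 3 stops larger aperture (brighter).
Net change so far: 1/3 stop darker. Offset with the shutter speed: 1.6 → 2.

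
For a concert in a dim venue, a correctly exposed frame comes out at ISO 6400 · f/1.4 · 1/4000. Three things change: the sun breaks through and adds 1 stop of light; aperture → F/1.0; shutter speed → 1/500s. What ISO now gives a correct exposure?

Scene light: 1 stop brighter.
Aperture: f/1.4 → f/1.0 — 1 stop larger aperture (brighter).
Shutter speed: 1/4000 → 1/2000 → 1/1000 → 1/500 — 3 stops longer (brighter).
Net so far: 5 stops brighter. ISO: 6400 → 3200 → 1600 → 800 → 400 → 200.

ISO 200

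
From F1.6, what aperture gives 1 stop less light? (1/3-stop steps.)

f/2.2

Aperture: f/1.6 → f/1.8 → f/2 → f/2.2 — 1 stop stopped down (darker).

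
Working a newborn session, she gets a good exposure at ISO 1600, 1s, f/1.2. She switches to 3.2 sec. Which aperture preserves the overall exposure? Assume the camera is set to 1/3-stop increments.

f/2.2

Shutter speed: 1 → 1.3 → 1.6 → 2 → 2.5 → 3.2 — 1 2/3 stops slower (brighter).
Need 1 2/3 stops darker from the aperture: f/1.2 → f/1.4 → f/1.6 → f/1.8 → f/2 → f/2.2.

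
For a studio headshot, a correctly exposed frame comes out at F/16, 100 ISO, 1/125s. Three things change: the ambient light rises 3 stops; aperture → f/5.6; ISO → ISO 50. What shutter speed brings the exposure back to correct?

1/4000s

Scene light: 3 stops brighter.
Aperture: f/16 → f/11 → f/8 → f/5.6 — 3 stops wider (brighter).
ISO: 100 → 50 — 1 stop dropped (darker).
Net so far: 5 stops brighter. Shutter speed: 1/125 → 1/250 → 1/500 → 1/1000 → 1/2000 → 1/4000.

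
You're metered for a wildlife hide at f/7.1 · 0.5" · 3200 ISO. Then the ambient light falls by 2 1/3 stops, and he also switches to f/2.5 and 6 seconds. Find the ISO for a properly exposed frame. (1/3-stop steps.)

ISO 160

Scene light: 2 1/3 stops darker.
Aperture: f/7.1 → f/6.3 → f/5.6 → f/5 → f/4.5 → f/4 → f/3.5 → f/3.2 → f/2.8 → f/2.5 — 3 stops opened up (brighter).
Shutter speed: 0.5 → 0.6 → 0.8 → 1 → 1.3 → 1.6 → 2 → 2.5 → 3.2 → 4 → 5 → 6 — 3 2/3 stops longer (brighter).
Net so far: 4 1/3 stops brighter. ISO: 3200 → 2500 → 2000 → 1600 → 1250 → 1000 → 800 → 640 → 500 → 400 → 320 → 250 → 200 → 160.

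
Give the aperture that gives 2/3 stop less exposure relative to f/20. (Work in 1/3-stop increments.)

f/25

Aperture: f/20 → f/22 → f/25 — 2/3 stop narrower (darker).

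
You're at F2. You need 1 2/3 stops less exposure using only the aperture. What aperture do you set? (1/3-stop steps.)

f/3.5

Aperture: f/2 → f/2.2 → f/2.5 → f/2.8 → f/3.2 → f/3.5 — 1 2/3 stops narrower (darker).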